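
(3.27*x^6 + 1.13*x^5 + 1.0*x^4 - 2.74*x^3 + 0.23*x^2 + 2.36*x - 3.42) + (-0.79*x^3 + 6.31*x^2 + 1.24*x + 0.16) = 3.27*x^6 + 1.13*x^5 + 1.0*x^4 - 3.53*x^3 + 6.54*x^2 + 3.6*x - 3.26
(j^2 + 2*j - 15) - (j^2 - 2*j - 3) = 4*j - 12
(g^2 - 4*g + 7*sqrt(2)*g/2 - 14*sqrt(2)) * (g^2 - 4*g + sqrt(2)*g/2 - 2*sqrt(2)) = g^4 - 8*g^3 + 4*sqrt(2)*g^3 - 32*sqrt(2)*g^2 + 39*g^2/2 - 28*g + 64*sqrt(2)*g + 56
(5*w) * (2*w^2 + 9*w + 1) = 10*w^3 + 45*w^2 + 5*w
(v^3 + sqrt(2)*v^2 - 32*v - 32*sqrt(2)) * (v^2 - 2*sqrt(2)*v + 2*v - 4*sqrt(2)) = v^5 - sqrt(2)*v^4 + 2*v^4 - 36*v^3 - 2*sqrt(2)*v^3 - 72*v^2 + 32*sqrt(2)*v^2 + 64*sqrt(2)*v + 128*v + 256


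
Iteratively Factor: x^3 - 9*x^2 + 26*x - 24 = (x - 3)*(x^2 - 6*x + 8) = (x - 4)*(x - 3)*(x - 2)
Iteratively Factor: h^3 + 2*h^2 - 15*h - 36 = (h + 3)*(h^2 - h - 12) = (h + 3)^2*(h - 4)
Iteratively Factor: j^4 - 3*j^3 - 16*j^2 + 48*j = (j - 4)*(j^3 + j^2 - 12*j) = j*(j - 4)*(j^2 + j - 12) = j*(j - 4)*(j - 3)*(j + 4)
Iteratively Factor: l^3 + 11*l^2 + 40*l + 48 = (l + 3)*(l^2 + 8*l + 16) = (l + 3)*(l + 4)*(l + 4)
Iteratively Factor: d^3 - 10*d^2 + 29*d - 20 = (d - 4)*(d^2 - 6*d + 5) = (d - 4)*(d - 1)*(d - 5)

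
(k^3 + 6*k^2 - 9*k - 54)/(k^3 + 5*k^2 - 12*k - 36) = (k + 3)/(k + 2)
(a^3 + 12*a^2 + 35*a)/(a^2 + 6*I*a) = (a^2 + 12*a + 35)/(a + 6*I)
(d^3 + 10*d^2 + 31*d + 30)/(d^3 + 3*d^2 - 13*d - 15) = (d^2 + 5*d + 6)/(d^2 - 2*d - 3)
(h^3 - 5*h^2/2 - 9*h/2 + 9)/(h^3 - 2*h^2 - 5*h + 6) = (h - 3/2)/(h - 1)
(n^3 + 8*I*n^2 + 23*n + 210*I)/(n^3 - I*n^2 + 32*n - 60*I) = (n + 7*I)/(n - 2*I)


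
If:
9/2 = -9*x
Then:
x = -1/2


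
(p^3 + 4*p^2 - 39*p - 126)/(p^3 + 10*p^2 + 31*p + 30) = (p^2 + p - 42)/(p^2 + 7*p + 10)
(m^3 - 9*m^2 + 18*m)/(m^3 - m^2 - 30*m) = (m - 3)/(m + 5)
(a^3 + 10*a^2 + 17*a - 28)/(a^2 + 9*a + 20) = (a^2 + 6*a - 7)/(a + 5)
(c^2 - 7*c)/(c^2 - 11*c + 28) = c/(c - 4)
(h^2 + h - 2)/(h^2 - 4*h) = (h^2 + h - 2)/(h*(h - 4))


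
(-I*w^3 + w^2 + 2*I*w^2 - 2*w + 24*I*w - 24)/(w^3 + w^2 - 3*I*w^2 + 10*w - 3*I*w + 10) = (-I*w^3 + w^2*(1 + 2*I) + w*(-2 + 24*I) - 24)/(w^3 + w^2*(1 - 3*I) + w*(10 - 3*I) + 10)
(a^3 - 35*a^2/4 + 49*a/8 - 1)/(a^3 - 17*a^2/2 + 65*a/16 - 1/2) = 2*(2*a - 1)/(4*a - 1)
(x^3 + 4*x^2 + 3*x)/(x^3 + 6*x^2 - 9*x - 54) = x*(x + 1)/(x^2 + 3*x - 18)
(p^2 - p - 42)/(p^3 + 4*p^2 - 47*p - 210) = 1/(p + 5)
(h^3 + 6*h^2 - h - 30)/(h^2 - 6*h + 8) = (h^2 + 8*h + 15)/(h - 4)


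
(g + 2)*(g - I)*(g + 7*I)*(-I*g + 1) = -I*g^4 + 7*g^3 - 2*I*g^3 + 14*g^2 - I*g^2 + 7*g - 2*I*g + 14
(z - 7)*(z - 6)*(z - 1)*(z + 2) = z^4 - 12*z^3 + 27*z^2 + 68*z - 84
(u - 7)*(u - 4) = u^2 - 11*u + 28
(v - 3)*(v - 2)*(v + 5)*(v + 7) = v^4 + 7*v^3 - 19*v^2 - 103*v + 210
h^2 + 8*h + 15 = (h + 3)*(h + 5)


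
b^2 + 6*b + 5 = (b + 1)*(b + 5)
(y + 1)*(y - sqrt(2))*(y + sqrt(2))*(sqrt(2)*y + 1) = sqrt(2)*y^4 + y^3 + sqrt(2)*y^3 - 2*sqrt(2)*y^2 + y^2 - 2*sqrt(2)*y - 2*y - 2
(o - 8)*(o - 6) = o^2 - 14*o + 48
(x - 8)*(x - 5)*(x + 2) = x^3 - 11*x^2 + 14*x + 80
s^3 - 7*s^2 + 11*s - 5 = (s - 5)*(s - 1)^2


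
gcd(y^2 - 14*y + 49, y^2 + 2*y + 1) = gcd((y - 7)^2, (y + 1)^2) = 1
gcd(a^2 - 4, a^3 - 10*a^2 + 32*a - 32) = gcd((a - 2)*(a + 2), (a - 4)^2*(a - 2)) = a - 2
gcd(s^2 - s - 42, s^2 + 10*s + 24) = s + 6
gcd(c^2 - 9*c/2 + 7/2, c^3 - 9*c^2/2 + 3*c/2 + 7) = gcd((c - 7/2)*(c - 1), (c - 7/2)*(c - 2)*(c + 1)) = c - 7/2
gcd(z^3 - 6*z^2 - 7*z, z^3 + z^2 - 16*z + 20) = 1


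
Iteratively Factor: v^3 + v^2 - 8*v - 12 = (v + 2)*(v^2 - v - 6) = (v + 2)^2*(v - 3)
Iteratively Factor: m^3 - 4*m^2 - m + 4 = (m - 4)*(m^2 - 1) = (m - 4)*(m + 1)*(m - 1)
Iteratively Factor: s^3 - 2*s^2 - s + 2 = (s + 1)*(s^2 - 3*s + 2) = (s - 2)*(s + 1)*(s - 1)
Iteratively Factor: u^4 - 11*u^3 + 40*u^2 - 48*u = (u - 4)*(u^3 - 7*u^2 + 12*u) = u*(u - 4)*(u^2 - 7*u + 12) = u*(u - 4)^2*(u - 3)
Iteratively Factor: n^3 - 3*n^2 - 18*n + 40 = (n - 5)*(n^2 + 2*n - 8) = (n - 5)*(n + 4)*(n - 2)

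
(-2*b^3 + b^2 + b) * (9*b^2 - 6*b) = -18*b^5 + 21*b^4 + 3*b^3 - 6*b^2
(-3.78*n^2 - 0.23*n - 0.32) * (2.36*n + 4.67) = -8.9208*n^3 - 18.1954*n^2 - 1.8293*n - 1.4944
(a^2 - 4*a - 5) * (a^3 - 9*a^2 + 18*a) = a^5 - 13*a^4 + 49*a^3 - 27*a^2 - 90*a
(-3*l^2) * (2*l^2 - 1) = -6*l^4 + 3*l^2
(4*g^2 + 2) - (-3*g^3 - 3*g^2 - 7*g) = 3*g^3 + 7*g^2 + 7*g + 2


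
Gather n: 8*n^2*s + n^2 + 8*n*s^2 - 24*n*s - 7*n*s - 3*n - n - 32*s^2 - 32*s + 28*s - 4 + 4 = n^2*(8*s + 1) + n*(8*s^2 - 31*s - 4) - 32*s^2 - 4*s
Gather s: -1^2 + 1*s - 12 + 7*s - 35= 8*s - 48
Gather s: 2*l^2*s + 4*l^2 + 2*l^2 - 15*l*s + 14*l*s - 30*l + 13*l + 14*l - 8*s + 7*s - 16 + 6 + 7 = 6*l^2 - 3*l + s*(2*l^2 - l - 1) - 3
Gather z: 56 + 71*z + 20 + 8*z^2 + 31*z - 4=8*z^2 + 102*z + 72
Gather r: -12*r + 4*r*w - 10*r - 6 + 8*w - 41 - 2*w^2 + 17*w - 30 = r*(4*w - 22) - 2*w^2 + 25*w - 77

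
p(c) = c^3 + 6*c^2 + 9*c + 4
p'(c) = 3*c^2 + 12*c + 9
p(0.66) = 12.84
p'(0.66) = 18.23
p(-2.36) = 3.03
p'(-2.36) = -2.61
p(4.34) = 237.82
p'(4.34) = 117.59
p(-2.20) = 2.59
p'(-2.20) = -2.88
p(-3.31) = 3.68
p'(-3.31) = 2.15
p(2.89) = 104.26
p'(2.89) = 68.74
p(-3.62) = 2.61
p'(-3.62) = 4.87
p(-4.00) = 0.00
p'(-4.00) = 9.00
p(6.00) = 490.00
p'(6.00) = 189.00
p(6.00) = 490.00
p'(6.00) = 189.00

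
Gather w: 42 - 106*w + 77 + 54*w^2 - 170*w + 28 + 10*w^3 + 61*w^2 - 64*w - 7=10*w^3 + 115*w^2 - 340*w + 140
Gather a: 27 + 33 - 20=40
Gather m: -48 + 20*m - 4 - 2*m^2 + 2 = -2*m^2 + 20*m - 50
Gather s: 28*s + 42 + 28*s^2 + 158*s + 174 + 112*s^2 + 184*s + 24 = 140*s^2 + 370*s + 240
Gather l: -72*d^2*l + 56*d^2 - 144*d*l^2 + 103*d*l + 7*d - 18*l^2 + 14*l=56*d^2 + 7*d + l^2*(-144*d - 18) + l*(-72*d^2 + 103*d + 14)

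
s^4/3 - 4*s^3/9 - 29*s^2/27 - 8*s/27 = s*(s/3 + 1/3)*(s - 8/3)*(s + 1/3)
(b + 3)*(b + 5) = b^2 + 8*b + 15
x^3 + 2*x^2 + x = x*(x + 1)^2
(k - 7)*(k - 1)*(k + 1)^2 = k^4 - 6*k^3 - 8*k^2 + 6*k + 7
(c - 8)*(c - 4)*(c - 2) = c^3 - 14*c^2 + 56*c - 64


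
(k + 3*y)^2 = k^2 + 6*k*y + 9*y^2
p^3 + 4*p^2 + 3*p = p*(p + 1)*(p + 3)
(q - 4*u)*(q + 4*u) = q^2 - 16*u^2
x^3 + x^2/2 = x^2*(x + 1/2)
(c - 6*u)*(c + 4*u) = c^2 - 2*c*u - 24*u^2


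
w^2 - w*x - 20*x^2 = (w - 5*x)*(w + 4*x)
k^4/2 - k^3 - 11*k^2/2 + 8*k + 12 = (k/2 + sqrt(2))*(k - 3)*(k + 1)*(k - 2*sqrt(2))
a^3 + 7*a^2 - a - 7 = (a - 1)*(a + 1)*(a + 7)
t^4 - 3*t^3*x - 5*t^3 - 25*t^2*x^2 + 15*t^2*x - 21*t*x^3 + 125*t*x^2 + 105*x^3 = (t - 5)*(t - 7*x)*(t + x)*(t + 3*x)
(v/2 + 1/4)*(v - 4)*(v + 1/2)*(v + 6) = v^4/2 + 3*v^3/2 - 87*v^2/8 - 47*v/4 - 3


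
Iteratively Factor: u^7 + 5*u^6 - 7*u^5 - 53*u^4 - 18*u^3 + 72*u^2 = (u - 1)*(u^6 + 6*u^5 - u^4 - 54*u^3 - 72*u^2) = (u - 1)*(u + 4)*(u^5 + 2*u^4 - 9*u^3 - 18*u^2) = u*(u - 1)*(u + 4)*(u^4 + 2*u^3 - 9*u^2 - 18*u) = u*(u - 1)*(u + 3)*(u + 4)*(u^3 - u^2 - 6*u) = u^2*(u - 1)*(u + 3)*(u + 4)*(u^2 - u - 6) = u^2*(u - 1)*(u + 2)*(u + 3)*(u + 4)*(u - 3)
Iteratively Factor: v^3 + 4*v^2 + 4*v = (v + 2)*(v^2 + 2*v) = v*(v + 2)*(v + 2)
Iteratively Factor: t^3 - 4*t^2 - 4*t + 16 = (t - 2)*(t^2 - 2*t - 8) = (t - 2)*(t + 2)*(t - 4)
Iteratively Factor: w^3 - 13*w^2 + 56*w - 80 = (w - 4)*(w^2 - 9*w + 20) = (w - 4)^2*(w - 5)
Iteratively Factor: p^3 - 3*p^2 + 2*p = (p - 2)*(p^2 - p) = p*(p - 2)*(p - 1)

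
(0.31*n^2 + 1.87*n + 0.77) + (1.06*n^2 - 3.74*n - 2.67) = 1.37*n^2 - 1.87*n - 1.9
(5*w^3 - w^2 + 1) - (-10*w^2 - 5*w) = 5*w^3 + 9*w^2 + 5*w + 1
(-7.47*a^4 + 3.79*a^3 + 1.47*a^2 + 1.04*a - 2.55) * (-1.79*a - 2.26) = 13.3713*a^5 + 10.0981*a^4 - 11.1967*a^3 - 5.1838*a^2 + 2.2141*a + 5.763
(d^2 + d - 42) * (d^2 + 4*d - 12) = d^4 + 5*d^3 - 50*d^2 - 180*d + 504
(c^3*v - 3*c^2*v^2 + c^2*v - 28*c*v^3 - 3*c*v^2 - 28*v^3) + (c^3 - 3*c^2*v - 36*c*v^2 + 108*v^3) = c^3*v + c^3 - 3*c^2*v^2 - 2*c^2*v - 28*c*v^3 - 39*c*v^2 + 80*v^3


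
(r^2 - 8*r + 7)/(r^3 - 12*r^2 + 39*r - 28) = 1/(r - 4)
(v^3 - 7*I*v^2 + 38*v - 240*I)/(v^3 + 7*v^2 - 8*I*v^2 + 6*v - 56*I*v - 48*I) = (v^2 + I*v + 30)/(v^2 + 7*v + 6)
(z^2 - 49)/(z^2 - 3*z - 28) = (z + 7)/(z + 4)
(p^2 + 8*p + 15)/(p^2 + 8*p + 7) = (p^2 + 8*p + 15)/(p^2 + 8*p + 7)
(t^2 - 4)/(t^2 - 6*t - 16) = (t - 2)/(t - 8)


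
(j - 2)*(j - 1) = j^2 - 3*j + 2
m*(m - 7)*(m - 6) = m^3 - 13*m^2 + 42*m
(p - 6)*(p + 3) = p^2 - 3*p - 18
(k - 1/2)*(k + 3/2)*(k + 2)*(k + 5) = k^4 + 8*k^3 + 65*k^2/4 + 19*k/4 - 15/2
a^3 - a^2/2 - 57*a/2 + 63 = (a - 7/2)*(a - 3)*(a + 6)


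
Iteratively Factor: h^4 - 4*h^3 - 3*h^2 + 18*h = (h + 2)*(h^3 - 6*h^2 + 9*h) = (h - 3)*(h + 2)*(h^2 - 3*h) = h*(h - 3)*(h + 2)*(h - 3)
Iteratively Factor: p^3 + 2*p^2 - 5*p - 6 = (p + 1)*(p^2 + p - 6) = (p + 1)*(p + 3)*(p - 2)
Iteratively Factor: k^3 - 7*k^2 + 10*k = (k - 5)*(k^2 - 2*k) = (k - 5)*(k - 2)*(k)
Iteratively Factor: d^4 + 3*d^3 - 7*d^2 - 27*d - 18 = (d + 1)*(d^3 + 2*d^2 - 9*d - 18) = (d + 1)*(d + 2)*(d^2 - 9) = (d - 3)*(d + 1)*(d + 2)*(d + 3)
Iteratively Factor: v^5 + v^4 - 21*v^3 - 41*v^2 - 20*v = (v - 5)*(v^4 + 6*v^3 + 9*v^2 + 4*v) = (v - 5)*(v + 1)*(v^3 + 5*v^2 + 4*v) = (v - 5)*(v + 1)*(v + 4)*(v^2 + v) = (v - 5)*(v + 1)^2*(v + 4)*(v)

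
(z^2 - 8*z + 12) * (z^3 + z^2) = z^5 - 7*z^4 + 4*z^3 + 12*z^2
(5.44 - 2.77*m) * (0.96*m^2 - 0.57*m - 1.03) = -2.6592*m^3 + 6.8013*m^2 - 0.2477*m - 5.6032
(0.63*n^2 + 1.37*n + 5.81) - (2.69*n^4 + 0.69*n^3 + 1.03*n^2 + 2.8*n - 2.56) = -2.69*n^4 - 0.69*n^3 - 0.4*n^2 - 1.43*n + 8.37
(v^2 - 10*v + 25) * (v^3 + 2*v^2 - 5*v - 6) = v^5 - 8*v^4 + 94*v^2 - 65*v - 150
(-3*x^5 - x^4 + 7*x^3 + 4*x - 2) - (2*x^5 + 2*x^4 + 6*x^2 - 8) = -5*x^5 - 3*x^4 + 7*x^3 - 6*x^2 + 4*x + 6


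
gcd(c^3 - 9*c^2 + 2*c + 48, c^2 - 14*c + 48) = c - 8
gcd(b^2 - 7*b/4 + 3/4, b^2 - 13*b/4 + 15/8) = b - 3/4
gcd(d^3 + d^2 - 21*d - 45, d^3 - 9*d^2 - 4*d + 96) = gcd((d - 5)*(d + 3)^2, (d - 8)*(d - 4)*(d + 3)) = d + 3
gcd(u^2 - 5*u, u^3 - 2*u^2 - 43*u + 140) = u - 5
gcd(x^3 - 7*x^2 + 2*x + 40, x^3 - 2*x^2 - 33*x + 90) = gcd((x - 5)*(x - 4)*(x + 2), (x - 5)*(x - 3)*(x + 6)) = x - 5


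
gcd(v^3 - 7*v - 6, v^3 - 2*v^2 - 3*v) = v^2 - 2*v - 3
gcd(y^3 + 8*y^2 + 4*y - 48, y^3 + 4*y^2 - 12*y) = y^2 + 4*y - 12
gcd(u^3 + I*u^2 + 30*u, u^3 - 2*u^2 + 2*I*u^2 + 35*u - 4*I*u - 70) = u - 5*I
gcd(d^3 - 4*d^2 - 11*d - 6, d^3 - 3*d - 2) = d^2 + 2*d + 1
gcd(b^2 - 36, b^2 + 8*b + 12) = b + 6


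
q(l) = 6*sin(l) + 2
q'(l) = 6*cos(l)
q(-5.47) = 6.36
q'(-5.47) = 4.12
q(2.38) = 6.14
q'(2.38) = -4.34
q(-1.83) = -3.80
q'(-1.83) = -1.54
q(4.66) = -3.99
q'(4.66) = -0.31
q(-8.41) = -3.10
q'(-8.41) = -3.17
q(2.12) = 7.12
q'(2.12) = -3.13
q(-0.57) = -1.24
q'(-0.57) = 5.05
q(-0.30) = 0.23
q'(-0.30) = 5.73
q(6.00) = 0.32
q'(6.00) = 5.76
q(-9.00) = -0.47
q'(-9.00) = -5.47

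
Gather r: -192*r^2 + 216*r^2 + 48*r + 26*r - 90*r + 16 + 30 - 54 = 24*r^2 - 16*r - 8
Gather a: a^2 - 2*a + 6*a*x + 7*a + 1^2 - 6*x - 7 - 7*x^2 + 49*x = a^2 + a*(6*x + 5) - 7*x^2 + 43*x - 6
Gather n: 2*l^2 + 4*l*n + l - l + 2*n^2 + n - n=2*l^2 + 4*l*n + 2*n^2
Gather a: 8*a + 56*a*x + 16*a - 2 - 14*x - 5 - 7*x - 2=a*(56*x + 24) - 21*x - 9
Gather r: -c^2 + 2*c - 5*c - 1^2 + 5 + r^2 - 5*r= -c^2 - 3*c + r^2 - 5*r + 4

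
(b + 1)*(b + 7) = b^2 + 8*b + 7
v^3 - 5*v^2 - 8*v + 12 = (v - 6)*(v - 1)*(v + 2)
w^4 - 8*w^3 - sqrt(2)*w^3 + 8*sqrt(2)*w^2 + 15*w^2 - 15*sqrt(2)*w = w*(w - 5)*(w - 3)*(w - sqrt(2))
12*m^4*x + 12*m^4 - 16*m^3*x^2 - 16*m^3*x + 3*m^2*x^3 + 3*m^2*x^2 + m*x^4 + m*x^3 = (-2*m + x)*(-m + x)*(6*m + x)*(m*x + m)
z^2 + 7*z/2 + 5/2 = (z + 1)*(z + 5/2)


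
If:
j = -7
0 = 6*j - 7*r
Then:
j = -7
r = -6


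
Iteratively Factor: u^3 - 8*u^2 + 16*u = (u - 4)*(u^2 - 4*u) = u*(u - 4)*(u - 4)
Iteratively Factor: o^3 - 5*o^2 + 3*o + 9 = (o - 3)*(o^2 - 2*o - 3) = (o - 3)^2*(o + 1)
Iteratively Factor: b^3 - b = (b + 1)*(b^2 - b) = b*(b + 1)*(b - 1)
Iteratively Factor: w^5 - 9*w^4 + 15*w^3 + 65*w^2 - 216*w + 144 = (w - 3)*(w^4 - 6*w^3 - 3*w^2 + 56*w - 48) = (w - 3)*(w + 3)*(w^3 - 9*w^2 + 24*w - 16) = (w - 3)*(w - 1)*(w + 3)*(w^2 - 8*w + 16) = (w - 4)*(w - 3)*(w - 1)*(w + 3)*(w - 4)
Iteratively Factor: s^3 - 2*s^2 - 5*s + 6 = (s - 1)*(s^2 - s - 6) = (s - 3)*(s - 1)*(s + 2)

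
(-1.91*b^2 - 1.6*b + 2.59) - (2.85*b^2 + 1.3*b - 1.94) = -4.76*b^2 - 2.9*b + 4.53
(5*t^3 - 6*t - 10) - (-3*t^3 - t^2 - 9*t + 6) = 8*t^3 + t^2 + 3*t - 16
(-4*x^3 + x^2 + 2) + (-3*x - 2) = -4*x^3 + x^2 - 3*x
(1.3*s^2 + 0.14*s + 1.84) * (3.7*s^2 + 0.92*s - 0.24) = 4.81*s^4 + 1.714*s^3 + 6.6248*s^2 + 1.6592*s - 0.4416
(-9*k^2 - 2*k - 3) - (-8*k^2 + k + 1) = -k^2 - 3*k - 4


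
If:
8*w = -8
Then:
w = -1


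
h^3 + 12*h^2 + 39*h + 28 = (h + 1)*(h + 4)*(h + 7)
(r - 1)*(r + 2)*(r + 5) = r^3 + 6*r^2 + 3*r - 10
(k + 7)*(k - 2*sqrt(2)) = k^2 - 2*sqrt(2)*k + 7*k - 14*sqrt(2)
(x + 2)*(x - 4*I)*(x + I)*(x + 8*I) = x^4 + 2*x^3 + 5*I*x^3 + 28*x^2 + 10*I*x^2 + 56*x + 32*I*x + 64*I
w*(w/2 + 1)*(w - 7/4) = w^3/2 + w^2/8 - 7*w/4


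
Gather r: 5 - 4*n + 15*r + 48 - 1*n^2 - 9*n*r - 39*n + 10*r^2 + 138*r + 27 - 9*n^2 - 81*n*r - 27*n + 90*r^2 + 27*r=-10*n^2 - 70*n + 100*r^2 + r*(180 - 90*n) + 80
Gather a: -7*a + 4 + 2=6 - 7*a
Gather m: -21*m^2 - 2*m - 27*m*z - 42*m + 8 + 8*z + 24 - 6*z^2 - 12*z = -21*m^2 + m*(-27*z - 44) - 6*z^2 - 4*z + 32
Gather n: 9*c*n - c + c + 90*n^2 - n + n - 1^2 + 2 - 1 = 9*c*n + 90*n^2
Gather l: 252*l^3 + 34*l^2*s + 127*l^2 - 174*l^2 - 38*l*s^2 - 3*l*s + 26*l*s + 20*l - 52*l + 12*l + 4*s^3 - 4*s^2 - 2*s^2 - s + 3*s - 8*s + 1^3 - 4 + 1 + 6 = 252*l^3 + l^2*(34*s - 47) + l*(-38*s^2 + 23*s - 20) + 4*s^3 - 6*s^2 - 6*s + 4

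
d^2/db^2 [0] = 0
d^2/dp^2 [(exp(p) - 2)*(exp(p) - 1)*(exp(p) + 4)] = (9*exp(2*p) + 4*exp(p) - 10)*exp(p)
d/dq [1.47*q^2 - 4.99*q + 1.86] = 2.94*q - 4.99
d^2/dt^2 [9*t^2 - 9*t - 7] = 18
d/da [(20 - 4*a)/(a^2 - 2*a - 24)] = 4*(-a^2 + 2*a + 2*(a - 5)*(a - 1) + 24)/(-a^2 + 2*a + 24)^2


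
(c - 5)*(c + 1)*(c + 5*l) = c^3 + 5*c^2*l - 4*c^2 - 20*c*l - 5*c - 25*l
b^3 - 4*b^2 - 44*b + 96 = (b - 8)*(b - 2)*(b + 6)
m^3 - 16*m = m*(m - 4)*(m + 4)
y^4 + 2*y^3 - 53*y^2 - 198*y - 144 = (y - 8)*(y + 1)*(y + 3)*(y + 6)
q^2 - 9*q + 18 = (q - 6)*(q - 3)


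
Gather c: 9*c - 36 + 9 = 9*c - 27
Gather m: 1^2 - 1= 0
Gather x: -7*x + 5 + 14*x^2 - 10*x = 14*x^2 - 17*x + 5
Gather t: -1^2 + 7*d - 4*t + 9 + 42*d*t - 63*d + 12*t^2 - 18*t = -56*d + 12*t^2 + t*(42*d - 22) + 8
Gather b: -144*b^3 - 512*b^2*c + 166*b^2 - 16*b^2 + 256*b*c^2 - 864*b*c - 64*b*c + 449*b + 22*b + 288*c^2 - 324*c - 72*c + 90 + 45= -144*b^3 + b^2*(150 - 512*c) + b*(256*c^2 - 928*c + 471) + 288*c^2 - 396*c + 135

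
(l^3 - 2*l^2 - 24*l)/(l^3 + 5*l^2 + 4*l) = (l - 6)/(l + 1)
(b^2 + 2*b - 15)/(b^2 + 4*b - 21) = (b + 5)/(b + 7)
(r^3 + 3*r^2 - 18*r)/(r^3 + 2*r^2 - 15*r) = (r + 6)/(r + 5)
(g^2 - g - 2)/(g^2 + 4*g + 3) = (g - 2)/(g + 3)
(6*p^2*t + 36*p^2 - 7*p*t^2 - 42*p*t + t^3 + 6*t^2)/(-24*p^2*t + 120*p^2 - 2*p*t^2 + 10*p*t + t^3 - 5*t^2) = (-p*t - 6*p + t^2 + 6*t)/(4*p*t - 20*p + t^2 - 5*t)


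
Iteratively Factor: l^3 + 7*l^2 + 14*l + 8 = (l + 1)*(l^2 + 6*l + 8) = (l + 1)*(l + 2)*(l + 4)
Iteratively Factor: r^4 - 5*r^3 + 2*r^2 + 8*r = (r - 4)*(r^3 - r^2 - 2*r) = r*(r - 4)*(r^2 - r - 2) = r*(r - 4)*(r - 2)*(r + 1)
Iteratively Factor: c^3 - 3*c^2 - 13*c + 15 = (c - 1)*(c^2 - 2*c - 15) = (c - 5)*(c - 1)*(c + 3)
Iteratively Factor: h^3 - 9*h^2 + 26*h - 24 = (h - 4)*(h^2 - 5*h + 6) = (h - 4)*(h - 3)*(h - 2)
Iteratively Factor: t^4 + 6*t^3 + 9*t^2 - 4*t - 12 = (t - 1)*(t^3 + 7*t^2 + 16*t + 12) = (t - 1)*(t + 2)*(t^2 + 5*t + 6) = (t - 1)*(t + 2)^2*(t + 3)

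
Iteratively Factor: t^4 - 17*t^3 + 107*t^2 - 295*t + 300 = (t - 3)*(t^3 - 14*t^2 + 65*t - 100) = (t - 5)*(t - 3)*(t^2 - 9*t + 20) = (t - 5)^2*(t - 3)*(t - 4)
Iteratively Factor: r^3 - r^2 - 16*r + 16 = (r - 1)*(r^2 - 16) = (r - 4)*(r - 1)*(r + 4)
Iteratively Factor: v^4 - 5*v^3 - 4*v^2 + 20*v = (v + 2)*(v^3 - 7*v^2 + 10*v) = (v - 5)*(v + 2)*(v^2 - 2*v) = (v - 5)*(v - 2)*(v + 2)*(v)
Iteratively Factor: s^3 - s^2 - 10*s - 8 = (s + 1)*(s^2 - 2*s - 8) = (s - 4)*(s + 1)*(s + 2)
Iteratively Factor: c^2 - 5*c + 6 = (c - 2)*(c - 3)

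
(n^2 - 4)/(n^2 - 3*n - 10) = (n - 2)/(n - 5)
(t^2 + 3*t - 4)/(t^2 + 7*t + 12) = (t - 1)/(t + 3)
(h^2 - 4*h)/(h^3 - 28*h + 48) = h/(h^2 + 4*h - 12)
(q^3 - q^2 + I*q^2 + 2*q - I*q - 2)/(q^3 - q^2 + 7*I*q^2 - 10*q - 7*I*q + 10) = (q - I)/(q + 5*I)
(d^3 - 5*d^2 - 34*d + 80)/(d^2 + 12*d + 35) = (d^2 - 10*d + 16)/(d + 7)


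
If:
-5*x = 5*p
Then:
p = -x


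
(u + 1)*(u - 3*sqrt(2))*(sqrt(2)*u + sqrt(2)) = sqrt(2)*u^3 - 6*u^2 + 2*sqrt(2)*u^2 - 12*u + sqrt(2)*u - 6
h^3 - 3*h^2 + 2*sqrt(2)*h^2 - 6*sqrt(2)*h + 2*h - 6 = (h - 3)*(h + sqrt(2))^2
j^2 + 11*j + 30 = (j + 5)*(j + 6)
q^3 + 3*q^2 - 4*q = q*(q - 1)*(q + 4)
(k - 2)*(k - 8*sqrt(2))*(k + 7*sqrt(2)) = k^3 - 2*k^2 - sqrt(2)*k^2 - 112*k + 2*sqrt(2)*k + 224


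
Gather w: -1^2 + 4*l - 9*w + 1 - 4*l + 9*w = 0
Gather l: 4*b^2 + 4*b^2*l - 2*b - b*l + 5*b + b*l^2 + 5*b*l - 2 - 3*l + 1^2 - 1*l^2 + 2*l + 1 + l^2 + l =4*b^2 + b*l^2 + 3*b + l*(4*b^2 + 4*b)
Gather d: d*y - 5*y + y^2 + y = d*y + y^2 - 4*y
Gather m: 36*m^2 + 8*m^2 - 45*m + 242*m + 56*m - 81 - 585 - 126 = 44*m^2 + 253*m - 792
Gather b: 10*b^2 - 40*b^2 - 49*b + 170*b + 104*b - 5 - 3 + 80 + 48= -30*b^2 + 225*b + 120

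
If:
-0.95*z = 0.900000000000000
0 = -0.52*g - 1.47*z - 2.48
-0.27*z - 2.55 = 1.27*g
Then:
No Solution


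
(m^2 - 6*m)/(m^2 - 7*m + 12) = m*(m - 6)/(m^2 - 7*m + 12)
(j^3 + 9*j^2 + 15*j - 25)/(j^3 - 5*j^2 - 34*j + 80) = (j^2 + 4*j - 5)/(j^2 - 10*j + 16)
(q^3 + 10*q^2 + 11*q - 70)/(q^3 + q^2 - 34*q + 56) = (q + 5)/(q - 4)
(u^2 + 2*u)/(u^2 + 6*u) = (u + 2)/(u + 6)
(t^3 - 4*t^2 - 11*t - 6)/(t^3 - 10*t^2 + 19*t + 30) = (t + 1)/(t - 5)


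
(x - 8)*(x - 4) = x^2 - 12*x + 32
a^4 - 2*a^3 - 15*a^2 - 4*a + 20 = (a - 5)*(a - 1)*(a + 2)^2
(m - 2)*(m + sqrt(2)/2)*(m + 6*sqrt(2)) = m^3 - 2*m^2 + 13*sqrt(2)*m^2/2 - 13*sqrt(2)*m + 6*m - 12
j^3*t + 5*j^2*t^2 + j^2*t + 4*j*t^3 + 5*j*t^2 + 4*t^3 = (j + t)*(j + 4*t)*(j*t + t)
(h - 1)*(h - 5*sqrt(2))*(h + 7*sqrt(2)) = h^3 - h^2 + 2*sqrt(2)*h^2 - 70*h - 2*sqrt(2)*h + 70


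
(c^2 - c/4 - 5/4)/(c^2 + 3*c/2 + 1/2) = (4*c - 5)/(2*(2*c + 1))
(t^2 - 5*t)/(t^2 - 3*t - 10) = t/(t + 2)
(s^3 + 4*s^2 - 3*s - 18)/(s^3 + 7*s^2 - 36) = (s + 3)/(s + 6)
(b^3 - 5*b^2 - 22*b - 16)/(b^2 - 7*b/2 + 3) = 2*(b^3 - 5*b^2 - 22*b - 16)/(2*b^2 - 7*b + 6)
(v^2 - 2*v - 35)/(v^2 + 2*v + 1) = (v^2 - 2*v - 35)/(v^2 + 2*v + 1)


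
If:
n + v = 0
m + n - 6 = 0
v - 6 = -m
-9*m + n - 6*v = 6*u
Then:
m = 6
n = 0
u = -9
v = 0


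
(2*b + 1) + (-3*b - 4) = -b - 3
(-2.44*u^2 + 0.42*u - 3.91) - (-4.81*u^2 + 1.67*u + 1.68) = 2.37*u^2 - 1.25*u - 5.59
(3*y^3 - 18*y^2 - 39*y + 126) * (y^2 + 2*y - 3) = 3*y^5 - 12*y^4 - 84*y^3 + 102*y^2 + 369*y - 378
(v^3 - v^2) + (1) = v^3 - v^2 + 1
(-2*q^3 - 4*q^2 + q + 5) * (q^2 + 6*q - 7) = -2*q^5 - 16*q^4 - 9*q^3 + 39*q^2 + 23*q - 35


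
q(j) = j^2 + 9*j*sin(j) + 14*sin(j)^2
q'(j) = 9*j*cos(j) + 2*j + 28*sin(j)*cos(j) + 9*sin(j)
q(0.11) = 0.29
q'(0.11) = 5.25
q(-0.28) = 1.84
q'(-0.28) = -12.91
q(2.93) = 14.74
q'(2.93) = -23.78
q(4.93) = -5.67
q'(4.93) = 4.75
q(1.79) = 32.27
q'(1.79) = 2.92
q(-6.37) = 45.65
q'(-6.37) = -73.05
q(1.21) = 23.91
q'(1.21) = 23.93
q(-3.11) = 10.57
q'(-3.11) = 22.36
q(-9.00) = 116.76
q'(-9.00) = 62.61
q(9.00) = 116.76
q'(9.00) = -62.61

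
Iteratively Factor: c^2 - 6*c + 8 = (c - 4)*(c - 2)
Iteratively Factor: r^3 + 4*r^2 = (r)*(r^2 + 4*r) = r^2*(r + 4)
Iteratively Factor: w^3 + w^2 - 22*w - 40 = (w - 5)*(w^2 + 6*w + 8) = (w - 5)*(w + 4)*(w + 2)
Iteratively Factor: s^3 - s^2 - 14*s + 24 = (s - 2)*(s^2 + s - 12) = (s - 2)*(s + 4)*(s - 3)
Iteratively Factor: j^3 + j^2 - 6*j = (j)*(j^2 + j - 6) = j*(j + 3)*(j - 2)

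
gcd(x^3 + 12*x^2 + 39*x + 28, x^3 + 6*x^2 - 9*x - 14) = x^2 + 8*x + 7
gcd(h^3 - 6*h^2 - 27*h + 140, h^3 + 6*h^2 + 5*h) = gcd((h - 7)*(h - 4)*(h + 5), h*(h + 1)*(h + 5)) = h + 5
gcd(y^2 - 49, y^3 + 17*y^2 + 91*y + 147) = y + 7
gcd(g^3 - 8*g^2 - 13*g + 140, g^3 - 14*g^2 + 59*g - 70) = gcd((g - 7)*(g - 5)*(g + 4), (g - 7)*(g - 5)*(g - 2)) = g^2 - 12*g + 35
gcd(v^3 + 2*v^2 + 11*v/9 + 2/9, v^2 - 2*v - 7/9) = v + 1/3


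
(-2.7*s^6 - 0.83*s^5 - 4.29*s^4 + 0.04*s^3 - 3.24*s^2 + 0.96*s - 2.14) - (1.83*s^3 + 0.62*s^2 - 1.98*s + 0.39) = -2.7*s^6 - 0.83*s^5 - 4.29*s^4 - 1.79*s^3 - 3.86*s^2 + 2.94*s - 2.53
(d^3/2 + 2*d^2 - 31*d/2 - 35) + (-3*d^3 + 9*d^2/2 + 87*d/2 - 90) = -5*d^3/2 + 13*d^2/2 + 28*d - 125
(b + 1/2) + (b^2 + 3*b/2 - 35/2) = b^2 + 5*b/2 - 17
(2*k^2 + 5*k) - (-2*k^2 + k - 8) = 4*k^2 + 4*k + 8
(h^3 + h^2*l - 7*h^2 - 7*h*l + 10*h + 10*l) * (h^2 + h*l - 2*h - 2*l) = h^5 + 2*h^4*l - 9*h^4 + h^3*l^2 - 18*h^3*l + 24*h^3 - 9*h^2*l^2 + 48*h^2*l - 20*h^2 + 24*h*l^2 - 40*h*l - 20*l^2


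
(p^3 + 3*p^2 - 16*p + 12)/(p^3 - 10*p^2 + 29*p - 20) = (p^2 + 4*p - 12)/(p^2 - 9*p + 20)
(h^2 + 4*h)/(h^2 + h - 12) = h/(h - 3)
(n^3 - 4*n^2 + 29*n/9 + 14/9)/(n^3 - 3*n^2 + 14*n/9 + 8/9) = (3*n - 7)/(3*n - 4)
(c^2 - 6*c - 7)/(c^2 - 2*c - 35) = (c + 1)/(c + 5)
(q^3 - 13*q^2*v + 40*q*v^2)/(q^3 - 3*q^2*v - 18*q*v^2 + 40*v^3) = q*(q - 8*v)/(q^2 + 2*q*v - 8*v^2)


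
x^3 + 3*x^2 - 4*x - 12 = (x - 2)*(x + 2)*(x + 3)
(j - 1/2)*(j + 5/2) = j^2 + 2*j - 5/4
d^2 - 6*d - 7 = (d - 7)*(d + 1)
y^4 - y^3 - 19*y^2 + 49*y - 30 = (y - 3)*(y - 2)*(y - 1)*(y + 5)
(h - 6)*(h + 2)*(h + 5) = h^3 + h^2 - 32*h - 60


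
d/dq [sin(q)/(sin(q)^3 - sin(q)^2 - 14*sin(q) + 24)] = (-2*sin(q)^3 + sin(q)^2 + 24)*cos(q)/(sin(q)^3 - sin(q)^2 - 14*sin(q) + 24)^2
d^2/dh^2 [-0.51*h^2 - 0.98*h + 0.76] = -1.02000000000000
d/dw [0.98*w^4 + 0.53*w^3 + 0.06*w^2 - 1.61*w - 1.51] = 3.92*w^3 + 1.59*w^2 + 0.12*w - 1.61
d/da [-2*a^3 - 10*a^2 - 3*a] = -6*a^2 - 20*a - 3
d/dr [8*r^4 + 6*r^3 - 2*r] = 32*r^3 + 18*r^2 - 2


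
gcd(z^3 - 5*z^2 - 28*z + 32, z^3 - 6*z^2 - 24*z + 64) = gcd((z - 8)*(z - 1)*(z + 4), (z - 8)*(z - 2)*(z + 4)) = z^2 - 4*z - 32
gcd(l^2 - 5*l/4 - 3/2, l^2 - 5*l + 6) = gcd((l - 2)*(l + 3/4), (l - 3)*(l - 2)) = l - 2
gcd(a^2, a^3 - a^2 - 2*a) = a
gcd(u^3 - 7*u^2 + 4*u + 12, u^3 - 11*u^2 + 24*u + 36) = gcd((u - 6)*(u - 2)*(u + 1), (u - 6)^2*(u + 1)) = u^2 - 5*u - 6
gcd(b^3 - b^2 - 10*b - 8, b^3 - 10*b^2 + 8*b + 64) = b^2 - 2*b - 8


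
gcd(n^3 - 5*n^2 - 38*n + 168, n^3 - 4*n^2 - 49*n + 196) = n^2 - 11*n + 28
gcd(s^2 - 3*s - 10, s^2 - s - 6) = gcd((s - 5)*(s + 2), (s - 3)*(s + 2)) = s + 2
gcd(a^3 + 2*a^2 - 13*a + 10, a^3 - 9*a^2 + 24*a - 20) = a - 2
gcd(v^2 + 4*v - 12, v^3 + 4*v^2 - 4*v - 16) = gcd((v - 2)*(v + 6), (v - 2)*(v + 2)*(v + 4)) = v - 2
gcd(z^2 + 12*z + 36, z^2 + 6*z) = z + 6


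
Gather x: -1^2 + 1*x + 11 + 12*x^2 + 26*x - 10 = 12*x^2 + 27*x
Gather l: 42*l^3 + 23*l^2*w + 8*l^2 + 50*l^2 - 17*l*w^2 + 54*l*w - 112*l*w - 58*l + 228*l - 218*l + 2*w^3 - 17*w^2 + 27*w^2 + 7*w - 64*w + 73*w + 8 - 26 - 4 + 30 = 42*l^3 + l^2*(23*w + 58) + l*(-17*w^2 - 58*w - 48) + 2*w^3 + 10*w^2 + 16*w + 8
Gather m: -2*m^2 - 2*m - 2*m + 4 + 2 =-2*m^2 - 4*m + 6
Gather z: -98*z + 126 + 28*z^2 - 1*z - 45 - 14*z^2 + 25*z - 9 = 14*z^2 - 74*z + 72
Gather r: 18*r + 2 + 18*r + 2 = 36*r + 4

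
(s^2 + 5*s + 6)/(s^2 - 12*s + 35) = (s^2 + 5*s + 6)/(s^2 - 12*s + 35)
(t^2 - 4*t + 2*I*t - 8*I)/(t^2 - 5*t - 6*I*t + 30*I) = (t^2 + 2*t*(-2 + I) - 8*I)/(t^2 - t*(5 + 6*I) + 30*I)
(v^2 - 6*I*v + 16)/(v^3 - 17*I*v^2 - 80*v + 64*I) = (v + 2*I)/(v^2 - 9*I*v - 8)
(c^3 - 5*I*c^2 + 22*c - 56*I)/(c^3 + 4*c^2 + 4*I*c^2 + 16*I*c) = (c^2 - 9*I*c - 14)/(c*(c + 4))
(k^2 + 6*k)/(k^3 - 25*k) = (k + 6)/(k^2 - 25)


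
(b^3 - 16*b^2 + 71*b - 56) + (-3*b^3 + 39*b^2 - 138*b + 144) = -2*b^3 + 23*b^2 - 67*b + 88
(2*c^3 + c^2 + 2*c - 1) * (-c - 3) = -2*c^4 - 7*c^3 - 5*c^2 - 5*c + 3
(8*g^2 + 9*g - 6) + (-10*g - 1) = 8*g^2 - g - 7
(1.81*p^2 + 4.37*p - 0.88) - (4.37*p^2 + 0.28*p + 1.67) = -2.56*p^2 + 4.09*p - 2.55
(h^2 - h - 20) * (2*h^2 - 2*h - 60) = 2*h^4 - 4*h^3 - 98*h^2 + 100*h + 1200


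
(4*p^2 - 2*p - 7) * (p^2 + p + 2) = 4*p^4 + 2*p^3 - p^2 - 11*p - 14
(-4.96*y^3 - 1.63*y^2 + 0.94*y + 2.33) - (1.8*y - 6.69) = -4.96*y^3 - 1.63*y^2 - 0.86*y + 9.02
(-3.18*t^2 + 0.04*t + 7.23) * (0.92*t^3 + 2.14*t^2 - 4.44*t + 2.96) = -2.9256*t^5 - 6.7684*t^4 + 20.8564*t^3 + 5.8818*t^2 - 31.9828*t + 21.4008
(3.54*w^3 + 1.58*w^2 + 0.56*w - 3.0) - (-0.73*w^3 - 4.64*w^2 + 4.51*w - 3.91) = 4.27*w^3 + 6.22*w^2 - 3.95*w + 0.91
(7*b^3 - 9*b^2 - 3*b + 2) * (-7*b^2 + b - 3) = -49*b^5 + 70*b^4 - 9*b^3 + 10*b^2 + 11*b - 6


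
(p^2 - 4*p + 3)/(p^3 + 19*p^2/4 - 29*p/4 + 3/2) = 4*(p - 3)/(4*p^2 + 23*p - 6)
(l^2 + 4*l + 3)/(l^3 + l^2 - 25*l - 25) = (l + 3)/(l^2 - 25)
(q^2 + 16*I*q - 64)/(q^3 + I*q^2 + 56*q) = (q + 8*I)/(q*(q - 7*I))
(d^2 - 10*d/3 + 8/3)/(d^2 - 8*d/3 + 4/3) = (3*d - 4)/(3*d - 2)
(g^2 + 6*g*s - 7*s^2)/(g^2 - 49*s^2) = (-g + s)/(-g + 7*s)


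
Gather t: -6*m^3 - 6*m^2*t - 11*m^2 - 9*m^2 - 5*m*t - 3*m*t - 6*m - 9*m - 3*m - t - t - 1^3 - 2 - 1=-6*m^3 - 20*m^2 - 18*m + t*(-6*m^2 - 8*m - 2) - 4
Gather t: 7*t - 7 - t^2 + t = -t^2 + 8*t - 7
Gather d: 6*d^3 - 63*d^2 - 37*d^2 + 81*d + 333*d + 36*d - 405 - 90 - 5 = 6*d^3 - 100*d^2 + 450*d - 500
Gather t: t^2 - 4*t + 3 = t^2 - 4*t + 3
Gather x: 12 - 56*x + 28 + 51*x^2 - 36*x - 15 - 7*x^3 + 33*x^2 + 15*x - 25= -7*x^3 + 84*x^2 - 77*x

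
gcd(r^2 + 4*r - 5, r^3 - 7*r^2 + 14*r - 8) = r - 1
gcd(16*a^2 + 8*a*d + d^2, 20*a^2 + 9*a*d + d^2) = 4*a + d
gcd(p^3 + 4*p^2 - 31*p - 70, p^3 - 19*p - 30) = p^2 - 3*p - 10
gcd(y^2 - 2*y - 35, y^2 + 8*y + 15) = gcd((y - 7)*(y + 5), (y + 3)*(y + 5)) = y + 5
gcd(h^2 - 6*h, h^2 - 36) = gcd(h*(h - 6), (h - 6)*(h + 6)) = h - 6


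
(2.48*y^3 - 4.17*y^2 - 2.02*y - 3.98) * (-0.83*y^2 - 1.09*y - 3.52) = -2.0584*y^5 + 0.757899999999999*y^4 - 2.5077*y^3 + 20.1836*y^2 + 11.4486*y + 14.0096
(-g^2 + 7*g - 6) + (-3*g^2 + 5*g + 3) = -4*g^2 + 12*g - 3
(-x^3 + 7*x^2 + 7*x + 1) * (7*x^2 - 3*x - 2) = -7*x^5 + 52*x^4 + 30*x^3 - 28*x^2 - 17*x - 2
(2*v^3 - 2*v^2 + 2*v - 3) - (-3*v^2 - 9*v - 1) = 2*v^3 + v^2 + 11*v - 2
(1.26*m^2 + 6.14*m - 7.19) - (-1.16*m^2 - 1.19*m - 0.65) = 2.42*m^2 + 7.33*m - 6.54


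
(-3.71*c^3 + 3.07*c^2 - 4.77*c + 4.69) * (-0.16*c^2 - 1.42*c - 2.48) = 0.5936*c^5 + 4.777*c^4 + 5.6046*c^3 - 1.5906*c^2 + 5.1698*c - 11.6312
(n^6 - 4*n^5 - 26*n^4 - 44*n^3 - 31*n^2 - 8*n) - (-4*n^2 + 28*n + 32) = n^6 - 4*n^5 - 26*n^4 - 44*n^3 - 27*n^2 - 36*n - 32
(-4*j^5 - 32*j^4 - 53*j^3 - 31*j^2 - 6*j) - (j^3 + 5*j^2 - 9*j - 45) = -4*j^5 - 32*j^4 - 54*j^3 - 36*j^2 + 3*j + 45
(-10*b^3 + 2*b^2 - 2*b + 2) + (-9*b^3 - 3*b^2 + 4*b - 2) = -19*b^3 - b^2 + 2*b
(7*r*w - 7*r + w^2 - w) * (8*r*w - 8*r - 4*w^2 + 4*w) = 56*r^2*w^2 - 112*r^2*w + 56*r^2 - 20*r*w^3 + 40*r*w^2 - 20*r*w - 4*w^4 + 8*w^3 - 4*w^2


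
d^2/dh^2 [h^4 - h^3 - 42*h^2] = 12*h^2 - 6*h - 84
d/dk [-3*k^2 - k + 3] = -6*k - 1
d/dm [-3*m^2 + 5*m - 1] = 5 - 6*m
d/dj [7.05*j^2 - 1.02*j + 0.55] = 14.1*j - 1.02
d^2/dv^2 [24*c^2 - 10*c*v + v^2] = 2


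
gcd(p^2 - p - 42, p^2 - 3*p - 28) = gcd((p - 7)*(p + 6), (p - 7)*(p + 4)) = p - 7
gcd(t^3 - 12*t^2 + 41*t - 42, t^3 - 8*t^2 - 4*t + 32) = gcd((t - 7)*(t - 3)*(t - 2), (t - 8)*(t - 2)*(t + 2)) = t - 2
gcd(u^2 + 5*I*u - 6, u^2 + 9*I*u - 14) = u + 2*I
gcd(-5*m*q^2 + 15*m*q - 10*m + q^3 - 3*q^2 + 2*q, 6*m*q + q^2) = 1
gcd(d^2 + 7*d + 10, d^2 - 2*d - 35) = d + 5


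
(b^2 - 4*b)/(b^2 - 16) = b/(b + 4)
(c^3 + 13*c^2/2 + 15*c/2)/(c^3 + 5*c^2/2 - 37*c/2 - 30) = c/(c - 4)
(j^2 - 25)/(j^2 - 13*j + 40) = (j + 5)/(j - 8)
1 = 1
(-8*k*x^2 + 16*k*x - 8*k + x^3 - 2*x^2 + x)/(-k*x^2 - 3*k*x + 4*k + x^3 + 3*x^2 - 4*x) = (-8*k*x + 8*k + x^2 - x)/(-k*x - 4*k + x^2 + 4*x)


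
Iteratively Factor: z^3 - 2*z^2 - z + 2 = (z - 1)*(z^2 - z - 2) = (z - 1)*(z + 1)*(z - 2)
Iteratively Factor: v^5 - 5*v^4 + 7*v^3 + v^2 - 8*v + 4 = (v - 2)*(v^4 - 3*v^3 + v^2 + 3*v - 2) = (v - 2)^2*(v^3 - v^2 - v + 1) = (v - 2)^2*(v - 1)*(v^2 - 1) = (v - 2)^2*(v - 1)*(v + 1)*(v - 1)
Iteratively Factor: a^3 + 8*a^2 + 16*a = (a)*(a^2 + 8*a + 16) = a*(a + 4)*(a + 4)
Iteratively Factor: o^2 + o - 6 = (o - 2)*(o + 3)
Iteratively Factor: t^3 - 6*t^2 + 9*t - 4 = (t - 1)*(t^2 - 5*t + 4) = (t - 1)^2*(t - 4)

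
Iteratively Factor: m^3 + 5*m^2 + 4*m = (m + 1)*(m^2 + 4*m) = m*(m + 1)*(m + 4)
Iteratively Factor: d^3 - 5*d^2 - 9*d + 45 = (d - 5)*(d^2 - 9) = (d - 5)*(d - 3)*(d + 3)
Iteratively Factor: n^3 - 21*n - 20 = (n - 5)*(n^2 + 5*n + 4) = (n - 5)*(n + 1)*(n + 4)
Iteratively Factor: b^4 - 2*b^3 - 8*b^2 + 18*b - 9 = (b - 3)*(b^3 + b^2 - 5*b + 3) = (b - 3)*(b + 3)*(b^2 - 2*b + 1) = (b - 3)*(b - 1)*(b + 3)*(b - 1)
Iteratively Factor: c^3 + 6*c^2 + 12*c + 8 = (c + 2)*(c^2 + 4*c + 4) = (c + 2)^2*(c + 2)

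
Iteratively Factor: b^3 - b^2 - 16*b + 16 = (b - 4)*(b^2 + 3*b - 4) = (b - 4)*(b + 4)*(b - 1)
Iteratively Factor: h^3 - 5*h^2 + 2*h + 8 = (h - 2)*(h^2 - 3*h - 4) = (h - 2)*(h + 1)*(h - 4)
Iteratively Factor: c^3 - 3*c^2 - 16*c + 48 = (c + 4)*(c^2 - 7*c + 12) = (c - 3)*(c + 4)*(c - 4)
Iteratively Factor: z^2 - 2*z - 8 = (z - 4)*(z + 2)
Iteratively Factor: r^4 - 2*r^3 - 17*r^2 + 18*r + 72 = (r - 3)*(r^3 + r^2 - 14*r - 24) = (r - 3)*(r + 2)*(r^2 - r - 12) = (r - 3)*(r + 2)*(r + 3)*(r - 4)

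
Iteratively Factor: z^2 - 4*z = (z - 4)*(z)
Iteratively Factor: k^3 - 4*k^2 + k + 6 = (k - 3)*(k^2 - k - 2) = (k - 3)*(k - 2)*(k + 1)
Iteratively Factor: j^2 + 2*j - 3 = (j - 1)*(j + 3)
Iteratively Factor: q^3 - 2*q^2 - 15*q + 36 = (q - 3)*(q^2 + q - 12) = (q - 3)^2*(q + 4)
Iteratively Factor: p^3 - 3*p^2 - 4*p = (p + 1)*(p^2 - 4*p) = (p - 4)*(p + 1)*(p)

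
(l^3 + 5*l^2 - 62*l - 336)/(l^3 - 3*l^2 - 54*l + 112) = (l + 6)/(l - 2)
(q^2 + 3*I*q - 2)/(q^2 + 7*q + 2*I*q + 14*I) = (q + I)/(q + 7)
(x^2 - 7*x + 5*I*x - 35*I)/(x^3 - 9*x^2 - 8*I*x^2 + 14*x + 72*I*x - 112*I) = (x + 5*I)/(x^2 + x*(-2 - 8*I) + 16*I)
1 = 1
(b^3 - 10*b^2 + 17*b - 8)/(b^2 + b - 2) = (b^2 - 9*b + 8)/(b + 2)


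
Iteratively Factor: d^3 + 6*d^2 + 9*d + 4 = (d + 1)*(d^2 + 5*d + 4) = (d + 1)^2*(d + 4)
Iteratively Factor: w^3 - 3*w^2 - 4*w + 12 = (w - 2)*(w^2 - w - 6) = (w - 3)*(w - 2)*(w + 2)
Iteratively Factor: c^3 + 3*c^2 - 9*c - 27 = (c - 3)*(c^2 + 6*c + 9) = (c - 3)*(c + 3)*(c + 3)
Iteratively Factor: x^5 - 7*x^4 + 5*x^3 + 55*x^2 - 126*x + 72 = (x - 2)*(x^4 - 5*x^3 - 5*x^2 + 45*x - 36) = (x - 3)*(x - 2)*(x^3 - 2*x^2 - 11*x + 12) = (x - 3)*(x - 2)*(x - 1)*(x^2 - x - 12) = (x - 3)*(x - 2)*(x - 1)*(x + 3)*(x - 4)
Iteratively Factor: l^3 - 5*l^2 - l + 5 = (l + 1)*(l^2 - 6*l + 5) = (l - 1)*(l + 1)*(l - 5)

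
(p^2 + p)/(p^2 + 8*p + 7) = p/(p + 7)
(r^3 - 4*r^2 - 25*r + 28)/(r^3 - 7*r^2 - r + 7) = (r + 4)/(r + 1)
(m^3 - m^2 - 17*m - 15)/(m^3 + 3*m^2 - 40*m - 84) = (m^3 - m^2 - 17*m - 15)/(m^3 + 3*m^2 - 40*m - 84)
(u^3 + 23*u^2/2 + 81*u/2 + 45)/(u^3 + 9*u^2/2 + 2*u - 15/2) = (u + 6)/(u - 1)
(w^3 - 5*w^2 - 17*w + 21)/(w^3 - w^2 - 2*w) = (-w^3 + 5*w^2 + 17*w - 21)/(w*(-w^2 + w + 2))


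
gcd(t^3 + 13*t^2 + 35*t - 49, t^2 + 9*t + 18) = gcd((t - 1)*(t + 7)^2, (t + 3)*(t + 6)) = 1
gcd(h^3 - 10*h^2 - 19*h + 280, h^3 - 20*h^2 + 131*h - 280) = h^2 - 15*h + 56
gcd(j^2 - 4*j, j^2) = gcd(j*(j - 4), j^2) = j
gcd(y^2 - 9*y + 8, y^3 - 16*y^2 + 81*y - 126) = 1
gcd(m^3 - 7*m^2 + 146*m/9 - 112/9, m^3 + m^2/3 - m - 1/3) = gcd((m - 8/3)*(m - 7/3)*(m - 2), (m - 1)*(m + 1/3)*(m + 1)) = 1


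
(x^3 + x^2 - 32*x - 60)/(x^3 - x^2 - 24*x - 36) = (x + 5)/(x + 3)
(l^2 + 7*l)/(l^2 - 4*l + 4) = l*(l + 7)/(l^2 - 4*l + 4)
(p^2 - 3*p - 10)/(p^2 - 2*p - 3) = (-p^2 + 3*p + 10)/(-p^2 + 2*p + 3)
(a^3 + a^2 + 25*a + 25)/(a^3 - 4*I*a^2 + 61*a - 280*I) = (a^2 + a*(1 + 5*I) + 5*I)/(a^2 + I*a + 56)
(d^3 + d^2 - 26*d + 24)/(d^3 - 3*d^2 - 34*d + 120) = (d - 1)/(d - 5)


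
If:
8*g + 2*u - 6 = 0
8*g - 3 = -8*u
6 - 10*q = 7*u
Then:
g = 7/8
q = 19/20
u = -1/2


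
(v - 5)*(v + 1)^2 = v^3 - 3*v^2 - 9*v - 5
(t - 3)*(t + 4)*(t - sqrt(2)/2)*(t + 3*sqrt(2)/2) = t^4 + t^3 + sqrt(2)*t^3 - 27*t^2/2 + sqrt(2)*t^2 - 12*sqrt(2)*t - 3*t/2 + 18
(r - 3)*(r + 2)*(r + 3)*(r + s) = r^4 + r^3*s + 2*r^3 + 2*r^2*s - 9*r^2 - 9*r*s - 18*r - 18*s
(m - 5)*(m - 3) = m^2 - 8*m + 15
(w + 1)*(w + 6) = w^2 + 7*w + 6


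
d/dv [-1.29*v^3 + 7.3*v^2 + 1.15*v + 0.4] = -3.87*v^2 + 14.6*v + 1.15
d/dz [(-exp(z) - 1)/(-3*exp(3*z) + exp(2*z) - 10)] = (-(exp(z) + 1)*(9*exp(z) - 2)*exp(z) + 3*exp(3*z) - exp(2*z) + 10)*exp(z)/(3*exp(3*z) - exp(2*z) + 10)^2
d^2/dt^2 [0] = 0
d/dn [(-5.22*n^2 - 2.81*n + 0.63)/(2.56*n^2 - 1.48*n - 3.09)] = (14.9192*n^2 + 29.034*n + 9.6153)/(6.5536*n^4 - 7.5776*n^3 - 13.6304*n^2 + 9.1464*n + 9.5481)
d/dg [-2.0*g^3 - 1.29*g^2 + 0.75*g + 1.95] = -6.0*g^2 - 2.58*g + 0.75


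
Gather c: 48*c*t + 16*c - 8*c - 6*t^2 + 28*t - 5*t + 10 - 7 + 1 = c*(48*t + 8) - 6*t^2 + 23*t + 4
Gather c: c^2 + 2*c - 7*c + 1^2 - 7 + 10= c^2 - 5*c + 4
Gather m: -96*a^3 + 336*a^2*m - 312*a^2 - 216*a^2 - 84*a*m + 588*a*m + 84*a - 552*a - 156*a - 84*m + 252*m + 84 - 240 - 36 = -96*a^3 - 528*a^2 - 624*a + m*(336*a^2 + 504*a + 168) - 192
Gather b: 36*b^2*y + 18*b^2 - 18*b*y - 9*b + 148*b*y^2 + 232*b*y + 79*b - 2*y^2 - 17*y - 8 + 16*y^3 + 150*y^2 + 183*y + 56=b^2*(36*y + 18) + b*(148*y^2 + 214*y + 70) + 16*y^3 + 148*y^2 + 166*y + 48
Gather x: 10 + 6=16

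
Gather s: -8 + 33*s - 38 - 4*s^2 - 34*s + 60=-4*s^2 - s + 14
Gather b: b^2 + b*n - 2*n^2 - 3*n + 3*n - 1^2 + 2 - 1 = b^2 + b*n - 2*n^2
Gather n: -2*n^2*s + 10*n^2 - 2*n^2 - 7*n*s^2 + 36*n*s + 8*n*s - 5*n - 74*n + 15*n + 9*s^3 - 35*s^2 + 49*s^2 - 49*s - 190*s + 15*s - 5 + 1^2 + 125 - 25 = n^2*(8 - 2*s) + n*(-7*s^2 + 44*s - 64) + 9*s^3 + 14*s^2 - 224*s + 96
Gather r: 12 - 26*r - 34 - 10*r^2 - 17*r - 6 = -10*r^2 - 43*r - 28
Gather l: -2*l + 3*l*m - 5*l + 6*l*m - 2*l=l*(9*m - 9)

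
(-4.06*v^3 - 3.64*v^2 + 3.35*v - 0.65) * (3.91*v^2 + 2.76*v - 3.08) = -15.8746*v^5 - 25.438*v^4 + 15.5569*v^3 + 17.9157*v^2 - 12.112*v + 2.002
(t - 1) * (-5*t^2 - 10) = -5*t^3 + 5*t^2 - 10*t + 10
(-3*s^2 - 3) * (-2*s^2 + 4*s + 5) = 6*s^4 - 12*s^3 - 9*s^2 - 12*s - 15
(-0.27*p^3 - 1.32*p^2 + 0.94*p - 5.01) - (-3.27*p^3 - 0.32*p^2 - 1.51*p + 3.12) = 3.0*p^3 - 1.0*p^2 + 2.45*p - 8.13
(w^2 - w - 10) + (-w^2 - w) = -2*w - 10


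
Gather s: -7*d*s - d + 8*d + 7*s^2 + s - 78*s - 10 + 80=7*d + 7*s^2 + s*(-7*d - 77) + 70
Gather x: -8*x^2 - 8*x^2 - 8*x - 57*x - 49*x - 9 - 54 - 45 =-16*x^2 - 114*x - 108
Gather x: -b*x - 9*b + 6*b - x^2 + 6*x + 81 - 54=-3*b - x^2 + x*(6 - b) + 27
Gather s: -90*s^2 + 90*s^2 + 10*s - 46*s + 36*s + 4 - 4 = 0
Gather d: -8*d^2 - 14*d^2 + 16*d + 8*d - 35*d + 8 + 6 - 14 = -22*d^2 - 11*d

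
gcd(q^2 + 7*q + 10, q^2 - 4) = q + 2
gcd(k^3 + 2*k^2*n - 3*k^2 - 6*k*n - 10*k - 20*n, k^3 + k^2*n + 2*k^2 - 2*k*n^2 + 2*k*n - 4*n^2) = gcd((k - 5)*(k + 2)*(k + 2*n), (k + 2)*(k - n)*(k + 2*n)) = k^2 + 2*k*n + 2*k + 4*n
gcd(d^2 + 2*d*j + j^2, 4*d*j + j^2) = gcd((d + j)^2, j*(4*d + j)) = 1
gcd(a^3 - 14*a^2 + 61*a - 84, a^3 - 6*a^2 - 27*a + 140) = a^2 - 11*a + 28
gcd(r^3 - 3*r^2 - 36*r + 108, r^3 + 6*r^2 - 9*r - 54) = r^2 + 3*r - 18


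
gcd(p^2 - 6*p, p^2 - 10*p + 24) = p - 6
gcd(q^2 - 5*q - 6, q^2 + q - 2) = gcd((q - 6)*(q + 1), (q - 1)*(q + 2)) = 1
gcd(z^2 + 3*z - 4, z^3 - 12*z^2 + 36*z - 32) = 1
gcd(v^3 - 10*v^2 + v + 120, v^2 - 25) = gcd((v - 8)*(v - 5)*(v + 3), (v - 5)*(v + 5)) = v - 5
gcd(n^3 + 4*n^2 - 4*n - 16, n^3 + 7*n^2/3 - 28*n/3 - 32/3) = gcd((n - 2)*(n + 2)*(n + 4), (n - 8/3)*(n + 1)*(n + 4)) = n + 4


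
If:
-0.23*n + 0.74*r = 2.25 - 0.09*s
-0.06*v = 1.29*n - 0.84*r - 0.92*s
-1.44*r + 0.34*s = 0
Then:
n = 29.8576090180955 - 0.18847028577079*v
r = 8.13185998220113 - 0.0386631068921191*v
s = 34.440818748146 - 0.163749629190151*v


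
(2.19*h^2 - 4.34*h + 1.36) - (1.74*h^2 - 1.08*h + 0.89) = 0.45*h^2 - 3.26*h + 0.47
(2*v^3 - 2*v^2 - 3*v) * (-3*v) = -6*v^4 + 6*v^3 + 9*v^2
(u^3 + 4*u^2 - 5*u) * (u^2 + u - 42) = u^5 + 5*u^4 - 43*u^3 - 173*u^2 + 210*u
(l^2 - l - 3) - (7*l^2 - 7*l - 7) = -6*l^2 + 6*l + 4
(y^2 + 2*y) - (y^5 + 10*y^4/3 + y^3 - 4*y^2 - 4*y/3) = -y^5 - 10*y^4/3 - y^3 + 5*y^2 + 10*y/3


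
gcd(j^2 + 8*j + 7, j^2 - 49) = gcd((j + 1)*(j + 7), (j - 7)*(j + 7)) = j + 7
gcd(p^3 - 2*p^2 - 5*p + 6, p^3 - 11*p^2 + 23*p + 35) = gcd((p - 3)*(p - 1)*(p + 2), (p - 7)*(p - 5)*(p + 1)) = 1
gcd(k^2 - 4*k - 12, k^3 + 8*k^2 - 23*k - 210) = 1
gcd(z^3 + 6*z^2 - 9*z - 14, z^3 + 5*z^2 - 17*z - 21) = z^2 + 8*z + 7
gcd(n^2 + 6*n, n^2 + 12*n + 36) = n + 6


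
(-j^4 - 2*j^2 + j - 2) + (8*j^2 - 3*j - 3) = -j^4 + 6*j^2 - 2*j - 5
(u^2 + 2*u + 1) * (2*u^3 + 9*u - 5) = 2*u^5 + 4*u^4 + 11*u^3 + 13*u^2 - u - 5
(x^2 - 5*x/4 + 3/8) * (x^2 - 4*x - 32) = x^4 - 21*x^3/4 - 213*x^2/8 + 77*x/2 - 12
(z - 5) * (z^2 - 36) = z^3 - 5*z^2 - 36*z + 180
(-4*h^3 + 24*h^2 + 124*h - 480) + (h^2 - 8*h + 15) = -4*h^3 + 25*h^2 + 116*h - 465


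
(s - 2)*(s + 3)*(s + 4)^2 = s^4 + 9*s^3 + 18*s^2 - 32*s - 96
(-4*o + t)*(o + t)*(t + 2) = -4*o^2*t - 8*o^2 - 3*o*t^2 - 6*o*t + t^3 + 2*t^2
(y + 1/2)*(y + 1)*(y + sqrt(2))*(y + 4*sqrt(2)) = y^4 + 3*y^3/2 + 5*sqrt(2)*y^3 + 17*y^2/2 + 15*sqrt(2)*y^2/2 + 5*sqrt(2)*y/2 + 12*y + 4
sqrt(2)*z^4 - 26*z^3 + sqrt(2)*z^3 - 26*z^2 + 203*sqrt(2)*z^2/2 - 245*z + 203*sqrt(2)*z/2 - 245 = (z - 7*sqrt(2))*(z - 7*sqrt(2)/2)*(z - 5*sqrt(2)/2)*(sqrt(2)*z + sqrt(2))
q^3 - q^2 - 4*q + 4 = (q - 2)*(q - 1)*(q + 2)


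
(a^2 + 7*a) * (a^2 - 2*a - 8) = a^4 + 5*a^3 - 22*a^2 - 56*a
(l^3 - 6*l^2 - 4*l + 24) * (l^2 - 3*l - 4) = l^5 - 9*l^4 + 10*l^3 + 60*l^2 - 56*l - 96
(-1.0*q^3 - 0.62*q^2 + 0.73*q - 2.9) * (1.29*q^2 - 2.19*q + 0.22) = -1.29*q^5 + 1.3902*q^4 + 2.0795*q^3 - 5.4761*q^2 + 6.5116*q - 0.638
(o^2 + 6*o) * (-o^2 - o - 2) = -o^4 - 7*o^3 - 8*o^2 - 12*o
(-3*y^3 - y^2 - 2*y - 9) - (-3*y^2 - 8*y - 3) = -3*y^3 + 2*y^2 + 6*y - 6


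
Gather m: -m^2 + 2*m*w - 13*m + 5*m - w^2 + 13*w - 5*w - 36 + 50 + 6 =-m^2 + m*(2*w - 8) - w^2 + 8*w + 20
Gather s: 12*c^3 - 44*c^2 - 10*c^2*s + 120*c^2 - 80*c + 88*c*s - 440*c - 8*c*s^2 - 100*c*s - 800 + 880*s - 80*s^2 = 12*c^3 + 76*c^2 - 520*c + s^2*(-8*c - 80) + s*(-10*c^2 - 12*c + 880) - 800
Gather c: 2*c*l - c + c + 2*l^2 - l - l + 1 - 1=2*c*l + 2*l^2 - 2*l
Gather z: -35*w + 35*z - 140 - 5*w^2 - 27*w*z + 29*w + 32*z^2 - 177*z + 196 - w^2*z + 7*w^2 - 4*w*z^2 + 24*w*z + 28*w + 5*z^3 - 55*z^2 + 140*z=2*w^2 + 22*w + 5*z^3 + z^2*(-4*w - 23) + z*(-w^2 - 3*w - 2) + 56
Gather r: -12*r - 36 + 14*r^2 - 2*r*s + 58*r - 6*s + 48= 14*r^2 + r*(46 - 2*s) - 6*s + 12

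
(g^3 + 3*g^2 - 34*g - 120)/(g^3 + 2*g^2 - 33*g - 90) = (g + 4)/(g + 3)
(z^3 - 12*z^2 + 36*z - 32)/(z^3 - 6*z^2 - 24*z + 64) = (z - 2)/(z + 4)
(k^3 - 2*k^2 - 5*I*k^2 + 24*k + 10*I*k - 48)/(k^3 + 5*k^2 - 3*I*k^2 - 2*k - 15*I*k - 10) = (k^3 - k^2*(2 + 5*I) + 2*k*(12 + 5*I) - 48)/(k^3 + k^2*(5 - 3*I) - k*(2 + 15*I) - 10)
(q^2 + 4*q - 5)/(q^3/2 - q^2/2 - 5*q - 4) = 2*(-q^2 - 4*q + 5)/(-q^3 + q^2 + 10*q + 8)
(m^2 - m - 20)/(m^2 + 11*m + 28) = (m - 5)/(m + 7)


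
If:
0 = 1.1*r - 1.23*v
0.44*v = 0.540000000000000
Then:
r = 1.37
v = 1.23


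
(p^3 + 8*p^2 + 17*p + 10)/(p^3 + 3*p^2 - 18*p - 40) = (p + 1)/(p - 4)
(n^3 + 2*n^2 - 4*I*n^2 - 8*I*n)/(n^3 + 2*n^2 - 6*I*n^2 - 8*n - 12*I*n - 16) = n/(n - 2*I)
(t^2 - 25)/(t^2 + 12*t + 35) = (t - 5)/(t + 7)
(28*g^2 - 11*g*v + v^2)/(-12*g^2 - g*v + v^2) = (-7*g + v)/(3*g + v)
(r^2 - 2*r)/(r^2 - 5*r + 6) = r/(r - 3)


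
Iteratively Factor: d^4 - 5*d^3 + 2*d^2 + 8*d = (d)*(d^3 - 5*d^2 + 2*d + 8) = d*(d + 1)*(d^2 - 6*d + 8) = d*(d - 4)*(d + 1)*(d - 2)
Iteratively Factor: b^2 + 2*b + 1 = (b + 1)*(b + 1)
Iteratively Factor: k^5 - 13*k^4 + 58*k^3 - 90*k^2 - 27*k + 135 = (k - 5)*(k^4 - 8*k^3 + 18*k^2 - 27) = (k - 5)*(k - 3)*(k^3 - 5*k^2 + 3*k + 9) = (k - 5)*(k - 3)^2*(k^2 - 2*k - 3) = (k - 5)*(k - 3)^2*(k + 1)*(k - 3)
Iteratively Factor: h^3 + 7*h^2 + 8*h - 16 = (h + 4)*(h^2 + 3*h - 4) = (h - 1)*(h + 4)*(h + 4)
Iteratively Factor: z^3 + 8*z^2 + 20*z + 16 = (z + 2)*(z^2 + 6*z + 8) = (z + 2)*(z + 4)*(z + 2)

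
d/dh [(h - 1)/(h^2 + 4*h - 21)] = (h^2 + 4*h - 2*(h - 1)*(h + 2) - 21)/(h^2 + 4*h - 21)^2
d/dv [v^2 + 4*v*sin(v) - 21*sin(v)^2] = 4*v*cos(v) + 2*v + 4*sin(v) - 21*sin(2*v)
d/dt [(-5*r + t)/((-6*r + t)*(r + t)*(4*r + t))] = 2*(-77*r^3 - 5*r^2*t + 8*r*t^2 - t^3)/(576*r^6 + 1248*r^5*t + 724*r^4*t^2 + 4*r^3*t^3 - 51*r^2*t^4 - 2*r*t^5 + t^6)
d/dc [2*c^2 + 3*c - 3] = 4*c + 3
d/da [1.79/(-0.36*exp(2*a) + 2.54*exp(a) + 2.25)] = (1.2888*exp(a) - 4.5466)*exp(a)/(-0.36*exp(2*a) + 2.54*exp(a) + 2.25)^2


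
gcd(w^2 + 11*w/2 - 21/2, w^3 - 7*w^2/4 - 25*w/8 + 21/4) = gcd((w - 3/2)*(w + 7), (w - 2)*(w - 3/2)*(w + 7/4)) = w - 3/2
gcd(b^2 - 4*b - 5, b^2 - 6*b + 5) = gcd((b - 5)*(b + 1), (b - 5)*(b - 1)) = b - 5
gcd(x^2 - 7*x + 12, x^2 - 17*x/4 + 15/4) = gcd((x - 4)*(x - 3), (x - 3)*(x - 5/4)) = x - 3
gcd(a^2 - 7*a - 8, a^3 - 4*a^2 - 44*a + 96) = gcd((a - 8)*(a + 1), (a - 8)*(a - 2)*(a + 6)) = a - 8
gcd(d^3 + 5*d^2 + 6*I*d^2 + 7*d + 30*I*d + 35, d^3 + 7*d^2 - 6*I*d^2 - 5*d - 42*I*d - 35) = d - I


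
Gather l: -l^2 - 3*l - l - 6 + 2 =-l^2 - 4*l - 4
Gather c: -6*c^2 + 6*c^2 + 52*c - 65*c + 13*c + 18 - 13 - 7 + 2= 0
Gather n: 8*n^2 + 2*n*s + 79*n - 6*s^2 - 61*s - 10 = 8*n^2 + n*(2*s + 79) - 6*s^2 - 61*s - 10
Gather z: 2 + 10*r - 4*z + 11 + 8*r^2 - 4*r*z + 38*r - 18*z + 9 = 8*r^2 + 48*r + z*(-4*r - 22) + 22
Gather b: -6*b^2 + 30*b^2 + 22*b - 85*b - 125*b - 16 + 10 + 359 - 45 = 24*b^2 - 188*b + 308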